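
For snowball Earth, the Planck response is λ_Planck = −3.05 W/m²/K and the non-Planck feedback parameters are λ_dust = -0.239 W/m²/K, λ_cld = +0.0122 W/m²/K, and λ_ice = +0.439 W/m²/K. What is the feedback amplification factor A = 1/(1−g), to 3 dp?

Convert to gains: g_dust = -0.239/3.05 = -0.07836; g_cld = 0.0122/3.05 = 0.004; g_ice = 0.439/3.05 = 0.1439.
Total gain g = 0.06954.
A = 1/(1 − 0.06954) = 1.075.

1.075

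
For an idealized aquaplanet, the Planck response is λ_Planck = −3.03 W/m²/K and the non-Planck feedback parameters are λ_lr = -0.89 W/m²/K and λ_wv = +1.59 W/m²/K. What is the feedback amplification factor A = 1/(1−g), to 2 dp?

1.30

Convert to gains: g_lr = -0.89/3.03 = -0.2937; g_wv = 1.59/3.03 = 0.5248.
Total gain g = 0.2311.
A = 1/(1 − 0.2311) = 1.30.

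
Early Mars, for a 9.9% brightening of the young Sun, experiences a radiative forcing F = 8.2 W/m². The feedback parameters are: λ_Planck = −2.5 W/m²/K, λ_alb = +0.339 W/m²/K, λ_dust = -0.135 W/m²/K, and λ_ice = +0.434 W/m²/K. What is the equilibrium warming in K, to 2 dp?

Net feedback parameter λ = (−2.5) + (+0.339) + (-0.135) + (+0.434) = -1.862 W/m²/K.
ΔT = −F/λ = −8.2/(-1.862) = 4.40 K.

4.40 K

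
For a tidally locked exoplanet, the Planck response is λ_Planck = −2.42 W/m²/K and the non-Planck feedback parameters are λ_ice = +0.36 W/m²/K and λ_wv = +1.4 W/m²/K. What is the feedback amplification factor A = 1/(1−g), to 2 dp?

3.67

Convert to gains: g_ice = 0.36/2.42 = 0.1488; g_wv = 1.4/2.42 = 0.5785.
Total gain g = 0.7273.
A = 1/(1 − 0.7273) = 3.67.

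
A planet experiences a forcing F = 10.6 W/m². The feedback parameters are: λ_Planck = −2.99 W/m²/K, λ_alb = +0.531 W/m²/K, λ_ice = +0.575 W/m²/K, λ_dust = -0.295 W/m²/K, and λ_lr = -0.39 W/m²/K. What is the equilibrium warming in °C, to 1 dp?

4.1 °C

Net feedback parameter λ = (−2.99) + (+0.531) + (+0.575) + (-0.295) + (-0.39) = -2.569 W/m²/K.
ΔT = −F/λ = −10.6/(-2.569) = 4.1 °C.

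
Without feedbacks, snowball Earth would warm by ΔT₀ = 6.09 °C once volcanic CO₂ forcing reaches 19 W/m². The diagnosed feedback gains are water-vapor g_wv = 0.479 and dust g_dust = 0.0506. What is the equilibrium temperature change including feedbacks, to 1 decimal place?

12.9 °C

Total gain g = 0.479 + 0.0506 = 0.5296.
Amplification A = 1/(1 − 0.5296) = 2.126.
ΔT = 6.09 × 2.126 = 12.9 °C.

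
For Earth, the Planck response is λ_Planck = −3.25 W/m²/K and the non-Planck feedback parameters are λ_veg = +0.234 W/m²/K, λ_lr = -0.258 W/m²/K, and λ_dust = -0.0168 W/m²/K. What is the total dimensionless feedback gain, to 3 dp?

-0.013

Convert to gains: g_veg = 0.234/3.25 = 0.072; g_lr = -0.258/3.25 = -0.07938; g_dust = -0.0168/3.25 = -0.005169.
Total gain g = -0.012549.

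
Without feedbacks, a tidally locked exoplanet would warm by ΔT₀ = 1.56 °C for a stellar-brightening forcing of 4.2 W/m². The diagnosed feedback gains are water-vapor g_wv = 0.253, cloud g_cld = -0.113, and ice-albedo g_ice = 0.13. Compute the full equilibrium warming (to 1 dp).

Total gain g = 0.253 − 0.113 + 0.13 = 0.27.
Amplification A = 1/(1 − 0.27) = 1.37.
ΔT = 1.56 × 1.37 = 2.1 °C.

2.1 °C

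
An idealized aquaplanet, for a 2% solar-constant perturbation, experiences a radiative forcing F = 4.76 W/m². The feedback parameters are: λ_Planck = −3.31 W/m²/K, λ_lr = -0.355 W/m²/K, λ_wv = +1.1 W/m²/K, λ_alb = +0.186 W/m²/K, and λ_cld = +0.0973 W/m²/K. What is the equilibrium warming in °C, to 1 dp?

Net feedback parameter λ = (−3.31) + (-0.355) + (+1.1) + (+0.186) + (+0.0973) = -2.2817 W/m²/K.
ΔT = −F/λ = −4.76/(-2.2817) = 2.1 °C.

2.1 °C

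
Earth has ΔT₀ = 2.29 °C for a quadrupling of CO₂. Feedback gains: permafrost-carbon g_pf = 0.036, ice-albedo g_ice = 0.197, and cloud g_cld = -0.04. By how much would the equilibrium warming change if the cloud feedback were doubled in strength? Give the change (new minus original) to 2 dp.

-0.13 °C

Original: g = 0.193, ΔT = 2.29/(1−0.193) = 2.8377 °C.
With doubled cloud: g' = 0.153, ΔT' = 2.29/(1−0.153) = 2.7037 °C.
Change = 2.7037 − 2.8377 = -0.13 °C.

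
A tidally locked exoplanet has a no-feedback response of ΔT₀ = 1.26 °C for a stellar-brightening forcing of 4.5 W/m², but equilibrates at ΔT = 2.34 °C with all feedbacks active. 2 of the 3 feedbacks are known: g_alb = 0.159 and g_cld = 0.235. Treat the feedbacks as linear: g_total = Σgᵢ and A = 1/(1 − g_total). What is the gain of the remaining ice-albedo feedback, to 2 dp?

Amplification A = ΔT/ΔT₀ = 2.34/1.26 = 1.857.
Total gain g = 1 − 1/A = 1 − 1/1.857 = 0.4615.
Known gains sum to 0.159 + 0.235 = 0.394.
g_ice = 0.4615 − 0.394 = 0.07.

0.07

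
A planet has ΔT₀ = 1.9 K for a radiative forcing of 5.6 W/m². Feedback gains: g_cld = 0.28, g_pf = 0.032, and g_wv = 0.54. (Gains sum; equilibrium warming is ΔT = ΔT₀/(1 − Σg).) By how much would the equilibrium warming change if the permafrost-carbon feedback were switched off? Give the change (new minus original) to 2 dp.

-2.28 K

Original: g = 0.852, ΔT = 1.9/(1−0.852) = 12.8378 K.
Without permafrost-carbon: g' = 0.82, ΔT' = 1.9/(1−0.82) = 10.5556 K.
Change = 10.5556 − 12.8378 = -2.28 K.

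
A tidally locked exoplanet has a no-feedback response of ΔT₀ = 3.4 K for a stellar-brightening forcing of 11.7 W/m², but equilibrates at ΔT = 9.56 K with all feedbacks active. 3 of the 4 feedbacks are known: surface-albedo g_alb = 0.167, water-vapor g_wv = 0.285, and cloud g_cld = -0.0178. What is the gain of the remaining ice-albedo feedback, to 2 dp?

Amplification A = ΔT/ΔT₀ = 9.56/3.4 = 2.812.
Total gain g = 1 − 1/A = 1 − 1/2.812 = 0.6444.
Known gains sum to 0.167 + 0.285 − 0.0178 = 0.4342.
g_ice = 0.6444 − 0.4342 = 0.21.

0.21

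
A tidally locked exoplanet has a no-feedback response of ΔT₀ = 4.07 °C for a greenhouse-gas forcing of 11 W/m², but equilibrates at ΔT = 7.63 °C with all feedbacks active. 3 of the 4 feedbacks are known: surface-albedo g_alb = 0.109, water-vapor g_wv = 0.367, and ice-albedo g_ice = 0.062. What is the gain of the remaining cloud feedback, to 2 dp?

-0.07

Amplification A = ΔT/ΔT₀ = 7.63/4.07 = 1.875.
Total gain g = 1 − 1/A = 1 − 1/1.875 = 0.4667.
Known gains sum to 0.109 + 0.367 + 0.062 = 0.538.
g_cld = 0.4667 − 0.538 = -0.07.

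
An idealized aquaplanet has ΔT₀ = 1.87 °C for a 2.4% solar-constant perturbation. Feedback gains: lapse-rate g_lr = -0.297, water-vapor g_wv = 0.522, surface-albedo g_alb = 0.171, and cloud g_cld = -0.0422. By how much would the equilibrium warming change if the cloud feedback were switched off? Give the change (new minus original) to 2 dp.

Original: g = 0.3538, ΔT = 1.87/(1−0.3538) = 2.8938 °C.
Without cloud: g' = 0.396, ΔT' = 1.87/(1−0.396) = 3.0960 °C.
Change = 3.0960 − 2.8938 = 0.20 °C.

0.20 °C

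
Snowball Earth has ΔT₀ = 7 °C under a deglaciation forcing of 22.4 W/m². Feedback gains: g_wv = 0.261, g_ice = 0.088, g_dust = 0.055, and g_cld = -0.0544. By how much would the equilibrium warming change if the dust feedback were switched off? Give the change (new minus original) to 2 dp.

Original: g = 0.3496, ΔT = 7/(1−0.3496) = 10.7626 °C.
Without dust: g' = 0.2946, ΔT' = 7/(1−0.2946) = 9.9234 °C.
Change = 9.9234 − 10.7626 = -0.84 °C.

-0.84 °C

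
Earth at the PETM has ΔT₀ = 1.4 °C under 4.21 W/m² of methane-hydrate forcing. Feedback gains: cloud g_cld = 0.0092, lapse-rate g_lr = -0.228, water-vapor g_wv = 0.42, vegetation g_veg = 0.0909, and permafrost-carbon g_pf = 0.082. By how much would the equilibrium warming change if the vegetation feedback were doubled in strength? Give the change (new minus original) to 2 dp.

Original: g = 0.3741, ΔT = 1.4/(1−0.3741) = 2.2368 °C.
With doubled vegetation: g' = 0.465, ΔT' = 1.4/(1−0.465) = 2.6168 °C.
Change = 2.6168 − 2.2368 = 0.38 °C.

0.38 °C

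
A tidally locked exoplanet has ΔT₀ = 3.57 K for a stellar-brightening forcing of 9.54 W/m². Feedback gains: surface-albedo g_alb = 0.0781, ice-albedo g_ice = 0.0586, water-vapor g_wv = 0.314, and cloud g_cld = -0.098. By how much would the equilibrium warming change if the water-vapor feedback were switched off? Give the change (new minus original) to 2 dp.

-1.80 K

Original: g = 0.3527, ΔT = 3.57/(1−0.3527) = 5.5152 K.
Without water-vapor: g' = 0.0387, ΔT' = 3.57/(1−0.0387) = 3.7137 K.
Change = 3.7137 − 5.5152 = -1.80 K.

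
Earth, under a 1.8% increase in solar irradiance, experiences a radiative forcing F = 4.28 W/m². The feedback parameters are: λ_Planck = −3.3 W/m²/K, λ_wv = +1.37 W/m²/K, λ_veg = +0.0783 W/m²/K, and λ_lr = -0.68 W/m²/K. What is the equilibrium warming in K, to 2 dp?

Net feedback parameter λ = (−3.3) + (+1.37) + (+0.0783) + (-0.68) = -2.5317 W/m²/K.
ΔT = −F/λ = −4.28/(-2.5317) = 1.69 K.

1.69 K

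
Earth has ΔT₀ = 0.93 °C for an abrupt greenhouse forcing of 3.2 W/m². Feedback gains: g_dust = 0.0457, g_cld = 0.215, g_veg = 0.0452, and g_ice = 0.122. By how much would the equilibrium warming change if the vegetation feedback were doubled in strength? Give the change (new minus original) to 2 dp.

0.14 °C

Original: g = 0.4279, ΔT = 0.93/(1−0.4279) = 1.6256 °C.
With doubled vegetation: g' = 0.4731, ΔT' = 0.93/(1−0.4731) = 1.7650 °C.
Change = 1.7650 − 1.6256 = 0.14 °C.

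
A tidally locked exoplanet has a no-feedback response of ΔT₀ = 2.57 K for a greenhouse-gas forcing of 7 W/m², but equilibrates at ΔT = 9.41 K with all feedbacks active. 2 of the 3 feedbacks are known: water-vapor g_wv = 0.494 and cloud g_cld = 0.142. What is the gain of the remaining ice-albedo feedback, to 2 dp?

0.09

Amplification A = ΔT/ΔT₀ = 9.41/2.57 = 3.661.
Total gain g = 1 − 1/A = 1 − 1/3.661 = 0.7269.
Known gains sum to 0.494 + 0.142 = 0.636.
g_ice = 0.7269 − 0.636 = 0.09.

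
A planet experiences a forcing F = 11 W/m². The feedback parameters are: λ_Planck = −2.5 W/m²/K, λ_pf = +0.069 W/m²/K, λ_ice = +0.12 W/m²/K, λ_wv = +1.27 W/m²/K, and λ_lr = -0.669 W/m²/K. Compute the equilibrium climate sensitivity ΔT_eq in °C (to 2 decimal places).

6.43 °C

Net feedback parameter λ = (−2.5) + (+0.069) + (+0.12) + (+1.27) + (-0.669) = -1.71 W/m²/K.
ΔT = −F/λ = −11/(-1.71) = 6.43 °C.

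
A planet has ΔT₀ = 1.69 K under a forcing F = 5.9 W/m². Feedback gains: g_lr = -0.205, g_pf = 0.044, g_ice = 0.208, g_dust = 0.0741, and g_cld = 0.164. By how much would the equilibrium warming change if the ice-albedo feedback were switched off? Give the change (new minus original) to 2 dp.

Original: g = 0.2851, ΔT = 1.69/(1−0.2851) = 2.3640 K.
Without ice-albedo: g' = 0.0771, ΔT' = 1.69/(1−0.0771) = 1.8312 K.
Change = 1.8312 − 2.3640 = -0.53 K.

-0.53 K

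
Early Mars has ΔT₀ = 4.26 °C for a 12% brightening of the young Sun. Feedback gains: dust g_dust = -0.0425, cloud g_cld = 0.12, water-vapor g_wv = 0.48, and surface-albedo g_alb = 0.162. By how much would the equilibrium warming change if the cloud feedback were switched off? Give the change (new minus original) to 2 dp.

Original: g = 0.7195, ΔT = 4.26/(1−0.7195) = 15.1872 °C.
Without cloud: g' = 0.5995, ΔT' = 4.26/(1−0.5995) = 10.6367 °C.
Change = 10.6367 − 15.1872 = -4.55 °C.

-4.55 °C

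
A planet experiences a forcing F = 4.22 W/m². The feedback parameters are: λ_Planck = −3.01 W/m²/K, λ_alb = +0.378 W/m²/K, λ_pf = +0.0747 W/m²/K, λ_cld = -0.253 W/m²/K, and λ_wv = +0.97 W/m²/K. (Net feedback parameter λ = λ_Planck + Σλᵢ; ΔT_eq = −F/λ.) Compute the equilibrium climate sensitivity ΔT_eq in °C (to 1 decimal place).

Net feedback parameter λ = (−3.01) + (+0.378) + (+0.0747) + (-0.253) + (+0.97) = -1.8403 W/m²/K.
ΔT = −F/λ = −4.22/(-1.8403) = 2.3 °C.

2.3 °C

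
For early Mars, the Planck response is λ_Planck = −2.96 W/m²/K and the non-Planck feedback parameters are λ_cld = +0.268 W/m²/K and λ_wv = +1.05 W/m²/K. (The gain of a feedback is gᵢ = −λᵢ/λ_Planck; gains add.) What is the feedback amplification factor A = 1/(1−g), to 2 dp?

Convert to gains: g_cld = 0.268/2.96 = 0.09054; g_wv = 1.05/2.96 = 0.3547.
Total gain g = 0.44524.
A = 1/(1 − 0.44524) = 1.80.

1.80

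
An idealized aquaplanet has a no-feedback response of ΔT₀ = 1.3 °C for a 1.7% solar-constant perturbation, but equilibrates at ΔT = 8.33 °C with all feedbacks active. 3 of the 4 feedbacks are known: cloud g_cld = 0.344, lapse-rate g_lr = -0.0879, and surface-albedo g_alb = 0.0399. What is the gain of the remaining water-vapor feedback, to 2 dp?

0.55

Amplification A = ΔT/ΔT₀ = 8.33/1.3 = 6.408.
Total gain g = 1 − 1/A = 1 − 1/6.408 = 0.8439.
Known gains sum to 0.344 − 0.0879 + 0.0399 = 0.296.
g_wv = 0.8439 − 0.296 = 0.55.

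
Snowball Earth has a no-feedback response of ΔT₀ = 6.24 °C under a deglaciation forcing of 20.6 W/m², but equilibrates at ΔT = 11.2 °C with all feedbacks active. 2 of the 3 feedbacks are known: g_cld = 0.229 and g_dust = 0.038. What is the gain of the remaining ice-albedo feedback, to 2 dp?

0.18

Amplification A = ΔT/ΔT₀ = 11.2/6.24 = 1.795.
Total gain g = 1 − 1/A = 1 − 1/1.795 = 0.4429.
Known gains sum to 0.229 + 0.038 = 0.267.
g_ice = 0.4429 − 0.267 = 0.18.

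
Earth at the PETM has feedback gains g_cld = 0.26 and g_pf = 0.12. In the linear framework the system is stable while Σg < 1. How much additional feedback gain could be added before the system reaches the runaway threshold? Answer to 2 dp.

0.62

Current total gain = 0.26 + 0.12 = 0.38.
Margin to runaway = 1 − 0.38 = 0.62.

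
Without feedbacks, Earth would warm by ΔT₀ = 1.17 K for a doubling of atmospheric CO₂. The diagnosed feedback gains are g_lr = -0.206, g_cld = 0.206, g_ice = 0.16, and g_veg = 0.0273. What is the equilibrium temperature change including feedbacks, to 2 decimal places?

Total gain g = -0.206 + 0.206 + 0.16 + 0.0273 = 0.1873.
Amplification A = 1/(1 − 0.1873) = 1.23.
ΔT = 1.17 × 1.23 = 1.44 K.

1.44 K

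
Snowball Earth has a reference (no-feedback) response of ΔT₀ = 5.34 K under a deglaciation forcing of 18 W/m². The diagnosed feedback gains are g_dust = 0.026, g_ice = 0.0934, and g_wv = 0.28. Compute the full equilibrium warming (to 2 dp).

8.89 K

Total gain g = 0.026 + 0.0934 + 0.28 = 0.3994.
Amplification A = 1/(1 − 0.3994) = 1.665.
ΔT = 5.34 × 1.665 = 8.89 K.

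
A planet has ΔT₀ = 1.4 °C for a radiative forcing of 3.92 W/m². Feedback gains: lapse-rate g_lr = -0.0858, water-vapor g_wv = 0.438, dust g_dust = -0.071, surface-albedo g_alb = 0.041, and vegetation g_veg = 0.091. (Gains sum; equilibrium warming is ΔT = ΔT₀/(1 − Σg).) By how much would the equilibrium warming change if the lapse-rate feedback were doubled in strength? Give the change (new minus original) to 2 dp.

Original: g = 0.4132, ΔT = 1.4/(1−0.4132) = 2.3858 °C.
With doubled lapse-rate: g' = 0.3274, ΔT' = 1.4/(1−0.3274) = 2.0815 °C.
Change = 2.0815 − 2.3858 = -0.30 °C.

-0.30 °C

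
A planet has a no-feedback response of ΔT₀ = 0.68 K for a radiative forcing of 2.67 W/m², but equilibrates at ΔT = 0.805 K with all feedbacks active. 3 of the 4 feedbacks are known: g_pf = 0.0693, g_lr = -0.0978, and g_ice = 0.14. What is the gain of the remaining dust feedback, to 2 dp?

0.04

Amplification A = ΔT/ΔT₀ = 0.805/0.68 = 1.184.
Total gain g = 1 − 1/A = 1 − 1/1.184 = 0.1554.
Known gains sum to 0.0693 − 0.0978 + 0.14 = 0.1115.
g_dust = 0.1554 − 0.1115 = 0.04.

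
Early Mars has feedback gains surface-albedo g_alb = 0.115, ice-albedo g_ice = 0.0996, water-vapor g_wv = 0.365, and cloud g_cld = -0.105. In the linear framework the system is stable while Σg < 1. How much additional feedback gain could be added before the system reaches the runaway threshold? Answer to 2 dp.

0.53

Current total gain = 0.115 + 0.0996 + 0.365 − 0.105 = 0.4746.
Margin to runaway = 1 − 0.4746 = 0.53.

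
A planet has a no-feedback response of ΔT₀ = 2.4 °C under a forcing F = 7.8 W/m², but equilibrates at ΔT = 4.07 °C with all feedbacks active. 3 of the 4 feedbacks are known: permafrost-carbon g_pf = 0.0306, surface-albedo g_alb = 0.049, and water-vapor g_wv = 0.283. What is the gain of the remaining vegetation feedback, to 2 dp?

0.05

Amplification A = ΔT/ΔT₀ = 4.07/2.4 = 1.696.
Total gain g = 1 − 1/A = 1 − 1/1.696 = 0.4104.
Known gains sum to 0.0306 + 0.049 + 0.283 = 0.3626.
g_veg = 0.4104 − 0.3626 = 0.05.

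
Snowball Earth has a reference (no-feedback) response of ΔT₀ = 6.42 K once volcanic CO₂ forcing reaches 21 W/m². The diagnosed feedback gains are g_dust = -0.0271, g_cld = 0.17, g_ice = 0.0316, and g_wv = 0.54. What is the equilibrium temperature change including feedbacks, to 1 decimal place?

22.5 K

Total gain g = -0.0271 + 0.17 + 0.0316 + 0.54 = 0.7145.
Amplification A = 1/(1 − 0.7145) = 3.503.
ΔT = 6.42 × 3.503 = 22.5 K.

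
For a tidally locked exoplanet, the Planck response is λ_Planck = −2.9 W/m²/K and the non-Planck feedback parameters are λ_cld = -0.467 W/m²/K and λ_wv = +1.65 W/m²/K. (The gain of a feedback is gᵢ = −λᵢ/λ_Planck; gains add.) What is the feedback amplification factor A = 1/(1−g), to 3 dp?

1.689

Convert to gains: g_cld = -0.467/2.9 = -0.161; g_wv = 1.65/2.9 = 0.569.
Total gain g = 0.408.
A = 1/(1 − 0.408) = 1.689.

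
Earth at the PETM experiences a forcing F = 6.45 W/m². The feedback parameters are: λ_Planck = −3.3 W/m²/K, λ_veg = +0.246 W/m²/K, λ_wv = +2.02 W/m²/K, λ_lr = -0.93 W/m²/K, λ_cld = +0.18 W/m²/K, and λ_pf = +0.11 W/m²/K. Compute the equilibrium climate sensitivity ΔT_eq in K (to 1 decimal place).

Net feedback parameter λ = (−3.3) + (+0.246) + (+2.02) + (-0.93) + (+0.18) + (+0.11) = -1.674 W/m²/K.
ΔT = −F/λ = −6.45/(-1.674) = 3.9 K.

3.9 K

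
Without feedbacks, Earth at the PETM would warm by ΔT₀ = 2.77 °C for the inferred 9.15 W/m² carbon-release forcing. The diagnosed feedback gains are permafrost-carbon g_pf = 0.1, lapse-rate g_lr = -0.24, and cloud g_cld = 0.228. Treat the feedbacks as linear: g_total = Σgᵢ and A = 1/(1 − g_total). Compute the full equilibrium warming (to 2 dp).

Total gain g = 0.1 − 0.24 + 0.228 = 0.088.
Amplification A = 1/(1 − 0.088) = 1.096.
ΔT = 2.77 × 1.096 = 3.04 °C.

3.04 °C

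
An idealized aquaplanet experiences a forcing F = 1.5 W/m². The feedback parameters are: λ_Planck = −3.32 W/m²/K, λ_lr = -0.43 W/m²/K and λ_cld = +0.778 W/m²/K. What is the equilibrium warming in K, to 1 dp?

Net feedback parameter λ = (−3.32) + (-0.43) + (+0.778) = -2.972 W/m²/K.
ΔT = −F/λ = −1.5/(-2.972) = 0.5 K.

0.5 K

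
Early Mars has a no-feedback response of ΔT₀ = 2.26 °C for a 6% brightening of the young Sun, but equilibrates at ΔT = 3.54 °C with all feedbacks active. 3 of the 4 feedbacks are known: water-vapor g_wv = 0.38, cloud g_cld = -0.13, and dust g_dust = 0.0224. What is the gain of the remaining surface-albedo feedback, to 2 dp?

Amplification A = ΔT/ΔT₀ = 3.54/2.26 = 1.566.
Total gain g = 1 − 1/A = 1 − 1/1.566 = 0.3614.
Known gains sum to 0.38 − 0.13 + 0.0224 = 0.2724.
g_alb = 0.3614 − 0.2724 = 0.09.

0.09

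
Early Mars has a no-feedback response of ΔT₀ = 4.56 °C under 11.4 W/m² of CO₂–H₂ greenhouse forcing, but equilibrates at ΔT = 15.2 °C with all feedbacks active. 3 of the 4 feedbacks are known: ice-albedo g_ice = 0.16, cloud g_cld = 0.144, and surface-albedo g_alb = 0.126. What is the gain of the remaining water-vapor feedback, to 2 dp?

Amplification A = ΔT/ΔT₀ = 15.2/4.56 = 3.333.
Total gain g = 1 − 1/A = 1 − 1/3.333 = 0.7.
Known gains sum to 0.16 + 0.144 + 0.126 = 0.43.
g_wv = 0.7 − 0.43 = 0.27.

0.27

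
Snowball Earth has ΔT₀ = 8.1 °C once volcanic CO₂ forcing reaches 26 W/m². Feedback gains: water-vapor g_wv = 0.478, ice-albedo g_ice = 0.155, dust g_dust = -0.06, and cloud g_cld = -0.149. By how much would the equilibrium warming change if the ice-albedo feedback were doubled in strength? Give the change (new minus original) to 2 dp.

Original: g = 0.424, ΔT = 8.1/(1−0.424) = 14.0625 °C.
With doubled ice-albedo: g' = 0.579, ΔT' = 8.1/(1−0.579) = 19.2399 °C.
Change = 19.2399 − 14.0625 = 5.18 °C.

5.18 °C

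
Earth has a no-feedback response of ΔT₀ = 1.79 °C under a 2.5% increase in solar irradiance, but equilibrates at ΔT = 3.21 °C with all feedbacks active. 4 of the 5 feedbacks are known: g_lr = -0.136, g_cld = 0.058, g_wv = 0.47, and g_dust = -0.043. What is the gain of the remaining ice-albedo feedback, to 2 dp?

Amplification A = ΔT/ΔT₀ = 3.21/1.79 = 1.793.
Total gain g = 1 − 1/A = 1 − 1/1.793 = 0.4423.
Known gains sum to -0.136 + 0.058 + 0.47 − 0.043 = 0.349.
g_ice = 0.4423 − 0.349 = 0.09.

0.09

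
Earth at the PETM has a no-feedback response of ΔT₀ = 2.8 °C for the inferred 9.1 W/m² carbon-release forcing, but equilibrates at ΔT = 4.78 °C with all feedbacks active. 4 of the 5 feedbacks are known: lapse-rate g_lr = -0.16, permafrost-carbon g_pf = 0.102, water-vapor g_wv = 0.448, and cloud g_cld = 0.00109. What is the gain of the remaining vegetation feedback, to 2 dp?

Amplification A = ΔT/ΔT₀ = 4.78/2.8 = 1.707.
Total gain g = 1 − 1/A = 1 − 1/1.707 = 0.4142.
Known gains sum to -0.16 + 0.102 + 0.448 + 0.00109 = 0.39109.
g_veg = 0.4142 − 0.39109 = 0.02.

0.02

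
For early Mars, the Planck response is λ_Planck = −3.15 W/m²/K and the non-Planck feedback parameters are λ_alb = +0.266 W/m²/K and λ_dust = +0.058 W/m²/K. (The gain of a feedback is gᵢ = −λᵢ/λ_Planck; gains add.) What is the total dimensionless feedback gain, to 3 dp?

Convert to gains: g_alb = 0.266/3.15 = 0.08444; g_dust = 0.058/3.15 = 0.01841.
Total gain g = 0.10285.

0.103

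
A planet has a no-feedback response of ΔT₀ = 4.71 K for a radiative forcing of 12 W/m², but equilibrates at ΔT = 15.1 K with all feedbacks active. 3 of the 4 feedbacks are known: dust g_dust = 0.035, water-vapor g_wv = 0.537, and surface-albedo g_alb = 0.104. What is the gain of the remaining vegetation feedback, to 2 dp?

Amplification A = ΔT/ΔT₀ = 15.1/4.71 = 3.206.
Total gain g = 1 − 1/A = 1 − 1/3.206 = 0.6881.
Known gains sum to 0.035 + 0.537 + 0.104 = 0.676.
g_veg = 0.6881 − 0.676 = 0.01.

0.01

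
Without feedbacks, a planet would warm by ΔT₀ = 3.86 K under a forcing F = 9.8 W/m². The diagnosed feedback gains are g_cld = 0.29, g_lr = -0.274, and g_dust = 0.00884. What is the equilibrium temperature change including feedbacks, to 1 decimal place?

4.0 K

Total gain g = 0.29 − 0.274 + 0.00884 = 0.02484.
Amplification A = 1/(1 − 0.02484) = 1.025.
ΔT = 3.86 × 1.025 = 4.0 K.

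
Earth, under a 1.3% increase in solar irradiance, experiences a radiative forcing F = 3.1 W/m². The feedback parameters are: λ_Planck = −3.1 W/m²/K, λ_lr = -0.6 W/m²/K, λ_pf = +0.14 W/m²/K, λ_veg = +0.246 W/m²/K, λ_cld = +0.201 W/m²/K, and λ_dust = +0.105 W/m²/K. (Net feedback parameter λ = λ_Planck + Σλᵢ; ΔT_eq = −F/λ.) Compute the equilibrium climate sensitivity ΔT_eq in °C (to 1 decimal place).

1.0 °C

Net feedback parameter λ = (−3.1) + (-0.6) + (+0.14) + (+0.246) + (+0.201) + (+0.105) = -3.008 W/m²/K.
ΔT = −F/λ = −3.1/(-3.008) = 1.0 °C.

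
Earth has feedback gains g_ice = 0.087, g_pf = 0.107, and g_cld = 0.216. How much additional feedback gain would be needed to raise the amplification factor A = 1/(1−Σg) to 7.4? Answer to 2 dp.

Current total gain = 0.41.
Target gain for A = 7.4: g* = 1 − 1/7.4 = 0.8649.
Additional gain needed = 0.8649 − 0.41 = 0.45.

0.45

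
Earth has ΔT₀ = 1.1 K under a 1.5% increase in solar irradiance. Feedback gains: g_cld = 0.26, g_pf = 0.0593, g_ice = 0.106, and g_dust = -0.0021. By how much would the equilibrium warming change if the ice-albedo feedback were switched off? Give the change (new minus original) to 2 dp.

Original: g = 0.4232, ΔT = 1.1/(1−0.4232) = 1.9071 K.
Without ice-albedo: g' = 0.3172, ΔT' = 1.1/(1−0.3172) = 1.6110 K.
Change = 1.6110 − 1.9071 = -0.30 K.

-0.30 K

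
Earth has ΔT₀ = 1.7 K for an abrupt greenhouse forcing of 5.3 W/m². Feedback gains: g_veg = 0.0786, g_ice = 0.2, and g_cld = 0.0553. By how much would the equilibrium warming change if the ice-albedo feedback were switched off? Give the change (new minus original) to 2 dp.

-0.59 K

Original: g = 0.3339, ΔT = 1.7/(1−0.3339) = 2.5522 K.
Without ice-albedo: g' = 0.1339, ΔT' = 1.7/(1−0.1339) = 1.9628 K.
Change = 1.9628 − 2.5522 = -0.59 K.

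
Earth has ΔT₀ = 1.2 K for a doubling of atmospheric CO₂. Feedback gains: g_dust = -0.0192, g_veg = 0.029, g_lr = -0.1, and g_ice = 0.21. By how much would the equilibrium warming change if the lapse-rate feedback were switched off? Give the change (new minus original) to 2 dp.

0.17 K

Original: g = 0.1198, ΔT = 1.2/(1−0.1198) = 1.3633 K.
Without lapse-rate: g' = 0.2198, ΔT' = 1.2/(1−0.2198) = 1.5381 K.
Change = 1.5381 − 1.3633 = 0.17 K.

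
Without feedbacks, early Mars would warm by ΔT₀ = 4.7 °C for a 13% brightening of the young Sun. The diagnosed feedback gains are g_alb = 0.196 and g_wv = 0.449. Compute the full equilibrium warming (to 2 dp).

Total gain g = 0.196 + 0.449 = 0.645.
Amplification A = 1/(1 − 0.645) = 2.817.
ΔT = 4.7 × 2.817 = 13.24 °C.

13.24 °C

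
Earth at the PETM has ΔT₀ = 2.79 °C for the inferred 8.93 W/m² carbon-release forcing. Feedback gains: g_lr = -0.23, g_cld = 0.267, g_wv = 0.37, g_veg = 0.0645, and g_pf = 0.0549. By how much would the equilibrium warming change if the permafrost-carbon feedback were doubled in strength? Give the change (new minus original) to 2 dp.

Original: g = 0.5264, ΔT = 2.79/(1−0.5264) = 5.8910 °C.
With doubled permafrost-carbon: g' = 0.5813, ΔT' = 2.79/(1−0.5813) = 6.6635 °C.
Change = 6.6635 − 5.8910 = 0.77 °C.

0.77 °C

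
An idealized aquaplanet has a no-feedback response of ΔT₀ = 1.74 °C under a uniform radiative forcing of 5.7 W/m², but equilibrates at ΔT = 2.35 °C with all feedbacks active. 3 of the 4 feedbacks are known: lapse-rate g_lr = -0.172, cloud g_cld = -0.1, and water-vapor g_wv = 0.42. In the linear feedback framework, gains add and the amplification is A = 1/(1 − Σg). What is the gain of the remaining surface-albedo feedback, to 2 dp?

0.11

Amplification A = ΔT/ΔT₀ = 2.35/1.74 = 1.351.
Total gain g = 1 − 1/A = 1 − 1/1.351 = 0.2598.
Known gains sum to -0.172 − 0.1 + 0.42 = 0.148.
g_alb = 0.2598 − 0.148 = 0.11.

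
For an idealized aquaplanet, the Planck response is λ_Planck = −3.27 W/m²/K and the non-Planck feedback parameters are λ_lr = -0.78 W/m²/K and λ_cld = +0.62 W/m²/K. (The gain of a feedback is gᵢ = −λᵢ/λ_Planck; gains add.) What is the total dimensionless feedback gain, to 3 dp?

-0.049

Convert to gains: g_lr = -0.78/3.27 = -0.2385; g_cld = 0.62/3.27 = 0.1896.
Total gain g = -0.0489.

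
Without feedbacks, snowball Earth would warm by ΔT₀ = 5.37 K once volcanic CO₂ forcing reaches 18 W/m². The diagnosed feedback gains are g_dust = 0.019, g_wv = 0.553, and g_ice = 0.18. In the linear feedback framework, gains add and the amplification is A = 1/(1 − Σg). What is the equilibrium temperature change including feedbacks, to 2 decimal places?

Total gain g = 0.019 + 0.553 + 0.18 = 0.752.
Amplification A = 1/(1 − 0.752) = 4.032.
ΔT = 5.37 × 4.032 = 21.65 K.

21.65 K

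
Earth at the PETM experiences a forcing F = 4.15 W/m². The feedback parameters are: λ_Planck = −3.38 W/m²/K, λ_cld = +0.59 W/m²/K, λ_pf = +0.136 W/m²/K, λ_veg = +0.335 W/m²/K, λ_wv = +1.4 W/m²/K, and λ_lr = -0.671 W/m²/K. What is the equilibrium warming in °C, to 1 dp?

Net feedback parameter λ = (−3.38) + (+0.59) + (+0.136) + (+0.335) + (+1.4) + (-0.671) = -1.59 W/m²/K.
ΔT = −F/λ = −4.15/(-1.59) = 2.6 °C.

2.6 °C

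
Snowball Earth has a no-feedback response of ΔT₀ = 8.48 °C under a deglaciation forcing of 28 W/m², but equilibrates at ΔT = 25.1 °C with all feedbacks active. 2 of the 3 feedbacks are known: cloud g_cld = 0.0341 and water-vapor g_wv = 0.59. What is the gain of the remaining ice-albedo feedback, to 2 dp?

0.04

Amplification A = ΔT/ΔT₀ = 25.1/8.48 = 2.96.
Total gain g = 1 − 1/A = 1 − 1/2.96 = 0.6622.
Known gains sum to 0.0341 + 0.59 = 0.6241.
g_ice = 0.6622 − 0.6241 = 0.04.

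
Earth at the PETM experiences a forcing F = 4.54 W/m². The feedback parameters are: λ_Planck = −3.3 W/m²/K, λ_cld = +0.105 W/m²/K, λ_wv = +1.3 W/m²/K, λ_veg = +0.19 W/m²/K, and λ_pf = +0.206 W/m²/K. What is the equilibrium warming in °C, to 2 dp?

3.03 °C

Net feedback parameter λ = (−3.3) + (+0.105) + (+1.3) + (+0.19) + (+0.206) = -1.499 W/m²/K.
ΔT = −F/λ = −4.54/(-1.499) = 3.03 °C.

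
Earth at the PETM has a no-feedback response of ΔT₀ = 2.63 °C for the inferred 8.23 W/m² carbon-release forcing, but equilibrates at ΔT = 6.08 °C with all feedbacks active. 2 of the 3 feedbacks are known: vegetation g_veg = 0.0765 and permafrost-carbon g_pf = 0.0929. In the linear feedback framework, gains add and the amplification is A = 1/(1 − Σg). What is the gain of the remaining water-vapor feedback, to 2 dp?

0.40

Amplification A = ΔT/ΔT₀ = 6.08/2.63 = 2.312.
Total gain g = 1 − 1/A = 1 − 1/2.312 = 0.5675.
Known gains sum to 0.0765 + 0.0929 = 0.1694.
g_wv = 0.5675 − 0.1694 = 0.40.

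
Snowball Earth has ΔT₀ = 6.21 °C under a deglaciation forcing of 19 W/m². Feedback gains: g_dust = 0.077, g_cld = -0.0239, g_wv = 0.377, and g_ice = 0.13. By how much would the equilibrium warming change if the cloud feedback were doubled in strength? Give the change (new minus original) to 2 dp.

-0.73 °C

Original: g = 0.5601, ΔT = 6.21/(1−0.5601) = 14.1168 °C.
With doubled cloud: g' = 0.5362, ΔT' = 6.21/(1−0.5362) = 13.3894 °C.
Change = 13.3894 − 14.1168 = -0.73 °C.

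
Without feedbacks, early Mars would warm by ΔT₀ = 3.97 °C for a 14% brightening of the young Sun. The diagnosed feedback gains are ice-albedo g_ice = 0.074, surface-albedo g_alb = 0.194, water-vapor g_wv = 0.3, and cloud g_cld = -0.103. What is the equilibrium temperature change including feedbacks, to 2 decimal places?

Total gain g = 0.074 + 0.194 + 0.3 − 0.103 = 0.465.
Amplification A = 1/(1 − 0.465) = 1.869.
ΔT = 3.97 × 1.869 = 7.42 °C.

7.42 °C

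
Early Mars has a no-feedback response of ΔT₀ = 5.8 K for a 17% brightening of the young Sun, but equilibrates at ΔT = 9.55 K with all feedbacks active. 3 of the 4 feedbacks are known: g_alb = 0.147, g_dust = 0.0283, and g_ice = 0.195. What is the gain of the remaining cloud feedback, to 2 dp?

0.02

Amplification A = ΔT/ΔT₀ = 9.55/5.8 = 1.647.
Total gain g = 1 − 1/A = 1 − 1/1.647 = 0.3928.
Known gains sum to 0.147 + 0.0283 + 0.195 = 0.3703.
g_cld = 0.3928 − 0.3703 = 0.02.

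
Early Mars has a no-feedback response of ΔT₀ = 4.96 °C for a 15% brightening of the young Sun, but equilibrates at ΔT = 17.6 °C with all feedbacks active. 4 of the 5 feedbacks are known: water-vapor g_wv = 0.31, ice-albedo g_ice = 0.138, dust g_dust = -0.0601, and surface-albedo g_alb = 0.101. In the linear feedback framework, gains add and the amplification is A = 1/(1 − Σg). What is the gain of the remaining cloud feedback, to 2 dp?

Amplification A = ΔT/ΔT₀ = 17.6/4.96 = 3.548.
Total gain g = 1 − 1/A = 1 − 1/3.548 = 0.7182.
Known gains sum to 0.31 + 0.138 − 0.0601 + 0.101 = 0.4889.
g_cld = 0.7182 − 0.4889 = 0.23.

0.23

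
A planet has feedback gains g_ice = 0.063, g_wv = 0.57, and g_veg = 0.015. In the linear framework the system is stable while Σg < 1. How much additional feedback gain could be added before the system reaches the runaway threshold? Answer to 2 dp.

Current total gain = 0.063 + 0.57 + 0.015 = 0.648.
Margin to runaway = 1 − 0.648 = 0.35.

0.35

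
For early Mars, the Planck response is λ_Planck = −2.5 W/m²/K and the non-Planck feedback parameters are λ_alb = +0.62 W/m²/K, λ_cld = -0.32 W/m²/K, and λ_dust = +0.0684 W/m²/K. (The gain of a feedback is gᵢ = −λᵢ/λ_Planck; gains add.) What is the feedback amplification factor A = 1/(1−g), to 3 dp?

1.173

Convert to gains: g_alb = 0.62/2.5 = 0.248; g_cld = -0.32/2.5 = -0.128; g_dust = 0.0684/2.5 = 0.02736.
Total gain g = 0.14736.
A = 1/(1 − 0.14736) = 1.173.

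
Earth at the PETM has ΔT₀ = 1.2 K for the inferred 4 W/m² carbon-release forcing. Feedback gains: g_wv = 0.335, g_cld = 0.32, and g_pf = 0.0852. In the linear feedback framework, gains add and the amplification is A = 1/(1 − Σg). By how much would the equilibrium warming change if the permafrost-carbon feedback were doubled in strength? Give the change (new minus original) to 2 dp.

Original: g = 0.7402, ΔT = 1.2/(1−0.7402) = 4.6189 K.
With doubled permafrost-carbon: g' = 0.8254, ΔT' = 1.2/(1−0.8254) = 6.8729 K.
Change = 6.8729 − 4.6189 = 2.25 K.

2.25 K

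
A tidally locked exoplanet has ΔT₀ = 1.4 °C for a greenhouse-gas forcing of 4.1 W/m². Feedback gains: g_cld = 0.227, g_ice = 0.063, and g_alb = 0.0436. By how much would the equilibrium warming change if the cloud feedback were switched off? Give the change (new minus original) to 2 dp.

Original: g = 0.3336, ΔT = 1.4/(1−0.3336) = 2.1008 °C.
Without cloud: g' = 0.1066, ΔT' = 1.4/(1−0.1066) = 1.5670 °C.
Change = 1.5670 − 2.1008 = -0.53 °C.

-0.53 °C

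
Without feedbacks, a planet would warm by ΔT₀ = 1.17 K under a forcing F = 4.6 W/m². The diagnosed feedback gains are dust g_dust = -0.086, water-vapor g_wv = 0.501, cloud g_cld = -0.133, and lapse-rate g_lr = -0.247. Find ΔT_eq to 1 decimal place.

Total gain g = -0.086 + 0.501 − 0.133 − 0.247 = 0.035.
Amplification A = 1/(1 − 0.035) = 1.036.
ΔT = 1.17 × 1.036 = 1.2 K.

1.2 K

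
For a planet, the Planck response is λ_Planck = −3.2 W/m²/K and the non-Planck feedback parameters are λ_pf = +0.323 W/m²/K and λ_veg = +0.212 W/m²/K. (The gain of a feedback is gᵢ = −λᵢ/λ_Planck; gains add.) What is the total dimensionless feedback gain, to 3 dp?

0.167

Convert to gains: g_pf = 0.323/3.2 = 0.1009; g_veg = 0.212/3.2 = 0.06625.
Total gain g = 0.16715.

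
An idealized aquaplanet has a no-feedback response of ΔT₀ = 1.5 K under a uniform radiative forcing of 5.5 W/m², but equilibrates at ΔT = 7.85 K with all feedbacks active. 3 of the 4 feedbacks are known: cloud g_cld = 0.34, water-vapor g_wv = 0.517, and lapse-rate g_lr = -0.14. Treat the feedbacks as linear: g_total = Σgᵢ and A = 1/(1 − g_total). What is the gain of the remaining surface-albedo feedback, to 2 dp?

Amplification A = ΔT/ΔT₀ = 7.85/1.5 = 5.233.
Total gain g = 1 − 1/A = 1 − 1/5.233 = 0.8089.
Known gains sum to 0.34 + 0.517 − 0.14 = 0.717.
g_alb = 0.8089 − 0.717 = 0.09.

0.09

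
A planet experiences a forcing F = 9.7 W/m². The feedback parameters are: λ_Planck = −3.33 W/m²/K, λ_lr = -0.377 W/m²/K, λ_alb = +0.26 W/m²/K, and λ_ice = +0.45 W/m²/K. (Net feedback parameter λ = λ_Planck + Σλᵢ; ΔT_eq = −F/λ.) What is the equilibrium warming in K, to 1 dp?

Net feedback parameter λ = (−3.33) + (-0.377) + (+0.26) + (+0.45) = -2.997 W/m²/K.
ΔT = −F/λ = −9.7/(-2.997) = 3.2 K.

3.2 K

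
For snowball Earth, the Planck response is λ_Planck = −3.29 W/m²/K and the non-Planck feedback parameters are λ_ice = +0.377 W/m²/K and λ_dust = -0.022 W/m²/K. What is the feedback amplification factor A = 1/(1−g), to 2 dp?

1.12

Convert to gains: g_ice = 0.377/3.29 = 0.1146; g_dust = -0.022/3.29 = -0.006687.
Total gain g = 0.107913.
A = 1/(1 − 0.107913) = 1.12.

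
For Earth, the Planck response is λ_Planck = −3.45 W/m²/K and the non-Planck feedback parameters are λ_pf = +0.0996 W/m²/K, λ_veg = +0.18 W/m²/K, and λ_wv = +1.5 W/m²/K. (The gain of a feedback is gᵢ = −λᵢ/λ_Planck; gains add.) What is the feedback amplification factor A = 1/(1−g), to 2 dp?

2.07

Convert to gains: g_pf = 0.0996/3.45 = 0.02887; g_veg = 0.18/3.45 = 0.05217; g_wv = 1.5/3.45 = 0.4348.
Total gain g = 0.51584.
A = 1/(1 − 0.51584) = 2.07.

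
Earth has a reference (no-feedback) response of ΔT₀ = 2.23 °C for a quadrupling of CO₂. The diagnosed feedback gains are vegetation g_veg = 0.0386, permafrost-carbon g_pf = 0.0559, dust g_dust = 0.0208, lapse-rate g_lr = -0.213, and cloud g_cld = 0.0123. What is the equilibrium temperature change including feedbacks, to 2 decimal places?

2.05 °C

Total gain g = 0.0386 + 0.0559 + 0.0208 − 0.213 + 0.0123 = -0.0854.
Amplification A = 1/(1 + 0.0854) = 0.9213.
ΔT = 2.23 × 0.9213 = 2.05 °C.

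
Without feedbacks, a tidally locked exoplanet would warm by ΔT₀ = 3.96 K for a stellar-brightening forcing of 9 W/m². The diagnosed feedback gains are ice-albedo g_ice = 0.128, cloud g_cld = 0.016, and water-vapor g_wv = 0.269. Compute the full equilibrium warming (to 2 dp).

6.75 K

Total gain g = 0.128 + 0.016 + 0.269 = 0.413.
Amplification A = 1/(1 − 0.413) = 1.704.
ΔT = 3.96 × 1.704 = 6.75 K.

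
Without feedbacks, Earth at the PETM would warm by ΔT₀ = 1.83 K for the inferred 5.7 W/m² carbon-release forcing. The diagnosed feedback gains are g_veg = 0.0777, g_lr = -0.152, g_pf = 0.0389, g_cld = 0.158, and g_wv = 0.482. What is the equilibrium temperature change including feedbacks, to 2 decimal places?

Total gain g = 0.0777 − 0.152 + 0.0389 + 0.158 + 0.482 = 0.6046.
Amplification A = 1/(1 − 0.6046) = 2.529.
ΔT = 1.83 × 2.529 = 4.63 K.

4.63 K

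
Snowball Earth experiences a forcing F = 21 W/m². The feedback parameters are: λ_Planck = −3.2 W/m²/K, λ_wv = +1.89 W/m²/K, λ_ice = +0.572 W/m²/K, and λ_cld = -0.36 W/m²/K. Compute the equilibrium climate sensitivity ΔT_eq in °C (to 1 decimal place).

19.1 °C

Net feedback parameter λ = (−3.2) + (+1.89) + (+0.572) + (-0.36) = -1.098 W/m²/K.
ΔT = −F/λ = −21/(-1.098) = 19.1 °C.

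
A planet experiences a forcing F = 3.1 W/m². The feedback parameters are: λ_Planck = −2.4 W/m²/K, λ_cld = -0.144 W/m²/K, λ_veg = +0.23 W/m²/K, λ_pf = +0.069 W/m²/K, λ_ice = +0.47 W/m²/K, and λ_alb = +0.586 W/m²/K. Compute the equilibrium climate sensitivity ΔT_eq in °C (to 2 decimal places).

2.61 °C

Net feedback parameter λ = (−2.4) + (-0.144) + (+0.23) + (+0.069) + (+0.47) + (+0.586) = -1.189 W/m²/K.
ΔT = −F/λ = −3.1/(-1.189) = 2.61 °C.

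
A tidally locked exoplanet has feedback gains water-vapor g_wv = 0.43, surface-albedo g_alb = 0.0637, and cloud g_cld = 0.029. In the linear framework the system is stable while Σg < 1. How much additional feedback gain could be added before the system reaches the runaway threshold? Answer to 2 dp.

Current total gain = 0.43 + 0.0637 + 0.029 = 0.5227.
Margin to runaway = 1 − 0.5227 = 0.48.

0.48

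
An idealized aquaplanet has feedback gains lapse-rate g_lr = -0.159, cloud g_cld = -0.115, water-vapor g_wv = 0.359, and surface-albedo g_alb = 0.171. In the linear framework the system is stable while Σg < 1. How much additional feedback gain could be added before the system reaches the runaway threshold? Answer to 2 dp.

Current total gain = -0.159 − 0.115 + 0.359 + 0.171 = 0.256.
Margin to runaway = 1 − 0.256 = 0.74.

0.74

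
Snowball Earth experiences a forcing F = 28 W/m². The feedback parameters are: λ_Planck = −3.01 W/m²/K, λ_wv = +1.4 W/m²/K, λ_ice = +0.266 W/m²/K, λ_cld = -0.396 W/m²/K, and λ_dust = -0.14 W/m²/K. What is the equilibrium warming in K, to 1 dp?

Net feedback parameter λ = (−3.01) + (+1.4) + (+0.266) + (-0.396) + (-0.14) = -1.88 W/m²/K.
ΔT = −F/λ = −28/(-1.88) = 14.9 K.

14.9 K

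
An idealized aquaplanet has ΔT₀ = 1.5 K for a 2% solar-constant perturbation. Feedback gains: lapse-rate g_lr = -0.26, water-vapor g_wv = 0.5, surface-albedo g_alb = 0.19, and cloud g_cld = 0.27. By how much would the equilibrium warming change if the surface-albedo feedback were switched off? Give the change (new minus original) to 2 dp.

-1.94 K

Original: g = 0.7, ΔT = 1.5/(1−0.7) = 5.0000 K.
Without surface-albedo: g' = 0.51, ΔT' = 1.5/(1−0.51) = 3.0612 K.
Change = 3.0612 − 5.0000 = -1.94 K.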